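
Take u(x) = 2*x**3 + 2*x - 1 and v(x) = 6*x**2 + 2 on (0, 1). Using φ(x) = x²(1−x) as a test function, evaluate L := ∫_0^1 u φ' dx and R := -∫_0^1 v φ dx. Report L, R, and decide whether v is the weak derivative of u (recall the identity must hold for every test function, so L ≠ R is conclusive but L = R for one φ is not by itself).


LHS = -11/30, RHS = -11/30. Yes, v = u' weakly.

u(x) = 2*x**3 + 2*x - 1, classical derivative u'(x) = 6*x**2 + 2.
φ(x) = x²(1−x), so φ'(x) = x*(2 - 3*x).
Note φ(0) = φ(1) = 0, so the boundary term u·φ vanishes.
LHS = ∫_0^1 u(x) φ'(x) dx = ∫_0^1 (-6*x^5 + 4*x^4 - 6*x^3 + 7*x^2 - 2*x) dx. Term by term:
  ∫_0^1 -6*x^5 dx = -1;  ∫_0^1 4*x^4 dx = 4/5;  ∫_0^1 -6*x^3 dx = -3/2;
  ∫_0^1 7*x^2 dx = 7/3;  ∫_0^1 -2*x dx = -1.
Sum: -1 + 4/5 − 3/2 + 7/3 − 1 = -11/30.
So LHS = -11/30.
∫_0^1 v(x) φ(x) dx = ∫_0^1 (-6*x^5 + 6*x^4 - 2*x^3 + 2*x^2) dx. Term by term:
  ∫_0^1 -6*x^5 dx = -1;  ∫_0^1 6*x^4 dx = 6/5;  ∫_0^1 -2*x^3 dx = -1/2;
  ∫_0^1 2*x^2 dx = 2/3.
Sum: -1 + 6/5 − 1/2 + 2/3 = 11/30.
So RHS = -∫_0^1 v(x) φ(x) dx = -11/30.
LHS = RHS, so the identity holds for this test φ.
Moreover u is smooth here and v(x) = u'(x) = 6*x**2 + 2 pointwise, so the identity holds for every test function. Hence v is the weak derivative of u.


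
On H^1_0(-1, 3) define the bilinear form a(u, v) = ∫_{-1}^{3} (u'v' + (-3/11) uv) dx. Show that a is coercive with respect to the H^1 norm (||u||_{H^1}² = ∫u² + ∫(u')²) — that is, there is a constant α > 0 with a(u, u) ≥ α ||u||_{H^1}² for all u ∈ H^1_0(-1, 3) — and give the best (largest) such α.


α = (-48/11 + π^2)/(π^2 + 16)

Coercivity of a(·,·) on H^1_0(-1, 3) means a(u, u) ≥ α ||u||_{H^1}² for every u ∈ H^1_0.
The interval has length L = 4, and Poincaré/coercivity depend only on L. Here a(u, u) = ∫(u')² + (-3/11)·∫u².
Here c = -3/11 < 0 with |c| < (π/L)² = π^2/16, so coercivity still holds. The condition a(u,u) ≥ α||u||_{H^1}² reads (1−α)∫(u')² ≥ (α−c)∫u². Any admissible α is ≤ 1 (rapidly oscillating u have ∫u²/∫(u')² → 0), and α = 1 would force 0 ≥ (1−c)∫u², impossible since c < 1; so 1−α > 0. By the sharp Poincaré inequality on H^1_0 of an interval of length L, ∫(u')² ≥ (π/L)²∫u² with equality for the first sine mode sin(π(x−x₀)/L) (x₀ the left endpoint), so the inequality holds for all u iff (1−α)(π/L)² ≥ α − c, i.e. α ≤ ((π/L)² + c)/((π/L)² + 1) = (1 + c(L/π)²)/(1 + (L/π)²). (Direct route, valid since c ≤ 0: Poincaré gives c∫u² ≥ c(L/π)²∫(u')², so a(u,u) ≥ (1 + c(L/π)²)∫(u')², while ||u||_{H^1}² ≤ (1 + (L/π)²)∫(u')²; dividing yields the same α.) With (π/L)² = π^2/16 and c = -3/11, the largest admissible constant is α = ((π/L)² + c)/((π/L)² + 1).
Simplifying, α = (-48/11 + π^2)/(π^2 + 16).


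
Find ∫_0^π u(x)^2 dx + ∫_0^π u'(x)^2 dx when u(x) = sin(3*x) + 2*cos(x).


||u||_{H^1(0,π)}^2 = 9*π

u'(x) = -2*sin(x) + 3*cos(3*x).
Expand u² and (u')² and integrate term by term on (0, π), using: for integers n ≥ 1, ∫_0^π sin²(nx) dx = ∫_0^π cos²(nx) dx = π/2; for n ≠ n', ∫_0^π sin(nx)sin(n'x) dx = ∫_0^π cos(nx)cos(n'x) dx = 0; and by product-to-sum, ∫_0^π sin(nx)cos(n'x) dx = ½∫_0^π [sin((n+n')x) + sin((n−n')x)] dx, which is 0 when n+n' is even and 2n/(n²−n'²) when n+n' is odd (it need not vanish on (0, π)).
  u² squared terms: (2)²·∫cos(x)² dx = 4·π/2 = 2*π;  (1)²·∫sin(3x)² dx = 1·π/2 = π/2.
  u² cross terms: 2·(2)·(1)·∫cos(x)·sin(3x) dx = 4·(0) = 0.
  So ∫_0^π u² dx = 2*π + π/2 + 0 = 5*π/2.
  (u')² squared terms: (-2)²·∫sin(x)² dx = 4·π/2 = 2*π;  (3)²·∫cos(3x)² dx = 9·π/2 = 9*π/2.
  (u')² cross terms: 2·(-2)·(3)·∫sin(x)·cos(3x) dx = -12·(0) = 0.
  So ∫_0^π (u')² dx = 2*π + 9*π/2 + 0 = 13*π/2.
||u||_{H^1}^2 = (5*π/2) + (13*π/2) = 9*π.


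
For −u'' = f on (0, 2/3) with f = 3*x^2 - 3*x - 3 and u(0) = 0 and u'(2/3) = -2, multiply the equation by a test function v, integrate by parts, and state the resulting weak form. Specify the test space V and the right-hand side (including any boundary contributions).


V = {v ∈ H^1(0, 2/3) : v(0) = 0} (test functions vanish at x = 0 where u is specified); weak form: ∫_0^2/3 u'v' dx = ∫_0^2/3 (3*x^2 - 3*x - 3) v dx − 2·v(2/3) for all v ∈ V.

Multiply both sides by a test function v and integrate from 0 to 2/3:
  ∫_0^2/3 −u''(x) v(x) dx = ∫_0^2/3 f(x) v(x) dx.
Integrate the LHS by parts once:
  ∫_0^2/3 −u'' v dx = −[u'(x) v(x)]_0^2/3 + ∫_0^2/3 u'(x) v'(x) dx.
Thus ∫_0^2/3 u'(x) v'(x) dx = ∫_0^2/3 f(x) v(x) dx + [u'(x) v(x)]_0^2/3.
Choose V so that boundary terms are either known or forced to vanish.
Mixed BC: u(0) = 0 (Dirichlet) and u'(2/3) = -2 (Neumann). Define V = {v ∈ H^1(0, 2/3) : v(0) = 0}. Then [u' v]_0^2/3 = u'(2/3)·v(2/3) − u'(0)·0 = − 2·v(2/3).
Weak formulation: find u (satisfying any essential BC) such that ∫_0^2/3 u'(x) v'(x) dx = ∫_0^2/3 f v dx − 2·v(2/3) for all v ∈ V (Dirichlet at 0 absorbed into V; Neumann datum at x = 2/3 contributes the boundary term).
Substituting f(x) = 3*x^2 - 3*x - 3, the right-hand side is ∫_0^2/3 (3*x^2 - 3*x - 3) v dx − 2·v(2/3).


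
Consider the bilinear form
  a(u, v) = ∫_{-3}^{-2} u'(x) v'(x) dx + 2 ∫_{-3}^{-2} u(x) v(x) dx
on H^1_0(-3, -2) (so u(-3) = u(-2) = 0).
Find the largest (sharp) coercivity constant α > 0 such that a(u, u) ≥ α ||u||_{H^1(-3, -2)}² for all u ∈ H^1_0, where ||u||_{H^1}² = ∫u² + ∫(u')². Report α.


α = 1

Coercivity of a(·,·) on H^1_0(-3, -2) means a(u, u) ≥ α ||u||_{H^1}² for every u ∈ H^1_0.
The interval has length L = 1, and Poincaré/coercivity depend only on L. Here a(u, u) = ∫(u')² + (2)·∫u².
Here c = 2 ≥ 1, so a(u,u) = ∫(u')² + c∫u² ≥ ∫(u')² + ∫u² = ||u||_{H^1}², i.e. α = 1 works. No larger α is possible: a(u,u) ≥ α||u||_{H^1}² means (1−α)∫(u')² ≥ (α−c)∫u², and for the modes u_n = sin(nπ(x−x₀)/L) (x₀ the left endpoint) one has ∫u_n²/∫(u_n')² = (L/(nπ))² → 0, so a(u_n,u_n)/||u_n||_{H^1}² → 1. Hence the optimal constant is α = 1.
Therefore α = 1.


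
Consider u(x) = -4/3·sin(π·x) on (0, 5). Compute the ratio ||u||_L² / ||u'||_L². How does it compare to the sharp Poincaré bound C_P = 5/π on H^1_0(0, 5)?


||u||_L² / ||u'||_L² = 1/π < C_P = 5/π.

u(x) = -4/3·sin(π·x), so u'(x) = -4*π*cos(π*x)/3.
Writing u(x) = A·sin(kπx/L) with A = -4/3 and k = 5, use ∫_0^L sin²(kπx/L) dx = L/2 and ∫_0^L cos²(kπx/L) dx = L/2.
u² = 16/9·sin²(π·x) and (u')² = 16*π^2/9·cos²(π·x), and each of sin², cos² integrates to L/2 = 5/2 over (0, 5).
∫_0^5 u² dx = 40/9, so ||u||_L² = 2*sqrt(10)/3.
∫_0^5 (u')² dx = 40*π^2/9, so ||u'||_L² = 2*sqrt(10)*π/3.
Ratio ||u||_L² / ||u'||_L² = 1/π.
Sharp Poincaré constant on H^1_0(0, 5) is C_P = L/π = 5/π, achieved by sin(π/5·x).
This is the k = 5 harmonic; the ratio L/(kπ) is strictly less than C_P = L/π, consistent with the sharp inequality ||u||_L² ≤ C_P ||u'||_L².


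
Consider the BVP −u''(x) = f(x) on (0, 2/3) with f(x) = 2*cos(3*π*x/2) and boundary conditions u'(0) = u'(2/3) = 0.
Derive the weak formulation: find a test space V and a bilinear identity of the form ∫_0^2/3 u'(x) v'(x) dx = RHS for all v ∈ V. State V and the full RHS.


V = H^1(0, 2/3) (no boundary constraint on v; u is determined up to an additive constant); weak form: ∫_0^2/3 u'v' dx = ∫_0^2/3 (2*cos(3*π*x/2)) v dx for all v ∈ V.

Multiply both sides by a test function v and integrate from 0 to 2/3:
  ∫_0^2/3 −u''(x) v(x) dx = ∫_0^2/3 f(x) v(x) dx.
Integrate the LHS by parts once:
  ∫_0^2/3 −u'' v dx = −[u'(x) v(x)]_0^2/3 + ∫_0^2/3 u'(x) v'(x) dx.
Thus ∫_0^2/3 u'(x) v'(x) dx = ∫_0^2/3 f(x) v(x) dx + [u'(x) v(x)]_0^2/3.
Choose V so that boundary terms are either known or forced to vanish.
u has homogeneous Neumann: u'(0) = u'(2/3) = 0. So [u' v]_0^2/3 = 0·v(2/3) − 0·v(0) = 0 for any v; take V = H^1(0, 2/3).
Weak formulation: find u (satisfying any essential BC) such that ∫_0^2/3 u'(x) v'(x) dx = ∫_0^2/3 f v dx for all v ∈ V (homogeneous Neumann, so boundary terms vanish).
Substituting f(x) = 2*cos(3*π*x/2), the right-hand side is ∫_0^2/3 (2*cos(3*π*x/2)) v dx.
Compatibility check (pure Neumann): taking v ≡ 1 ∈ V gives 0 = ∫_0^2/3 f dx + (0) − (0), i.e. ∫_0^2/3 f dx must equal u'(0) − u'(2/3) = 0. Indeed ∫_0^2/3 (2*cos(3*π*x/2)) dx = 0, so the data are compatible. The solution is then unique only up to an additive constant (fix it e.g. by requiring ∫_0^2/3 u dx = 0).


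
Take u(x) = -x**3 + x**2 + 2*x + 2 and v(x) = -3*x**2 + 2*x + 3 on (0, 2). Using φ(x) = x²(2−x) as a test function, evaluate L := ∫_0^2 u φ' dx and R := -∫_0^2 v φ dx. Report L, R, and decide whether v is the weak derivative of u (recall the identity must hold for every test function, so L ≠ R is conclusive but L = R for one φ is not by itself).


LHS = 8/15, RHS = -4/5. No, v is not the weak derivative of u.

u(x) = -x**3 + x**2 + 2*x + 2, classical derivative u'(x) = -3*x**2 + 2*x + 2.
φ(x) = x²(2−x), so φ'(x) = x*(4 - 3*x).
Note φ(0) = φ(2) = 0, so the boundary term u·φ vanishes.
LHS = ∫_0^2 u(x) φ'(x) dx = ∫_0^2 (3*x^5 - 7*x^4 - 2*x^3 + 2*x^2 + 8*x) dx. Term by term:
  ∫_0^2 3*x^5 dx = 32;  ∫_0^2 -7*x^4 dx = -224/5;  ∫_0^2 -2*x^3 dx = -8;
  ∫_0^2 2*x^2 dx = 16/3;  ∫_0^2 8*x dx = 16.
Sum: 32 − 224/5 − 8 + 16/3 + 16 = 8/15.
So LHS = 8/15.
∫_0^2 v(x) φ(x) dx = ∫_0^2 (3*x^5 - 8*x^4 + x^3 + 6*x^2) dx. Term by term:
  ∫_0^2 3*x^5 dx = 32;  ∫_0^2 -8*x^4 dx = -256/5;  ∫_0^2 x^3 dx = 4;
  ∫_0^2 6*x^2 dx = 16.
Sum: 32 − 256/5 + 4 + 16 = 4/5.
So RHS = -∫_0^2 v(x) φ(x) dx = -4/5.
LHS − RHS = 4/3 ≠ 0, so the identity fails.
(For a valid weak derivative the identity must hold for EVERY test function, in particular this one. The failure shows v is NOT the weak derivative of u.)
Correct weak derivative would be u'(x) = -3*x**2 + 2*x + 2.


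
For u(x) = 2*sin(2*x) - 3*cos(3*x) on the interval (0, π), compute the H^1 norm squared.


||u||_{H^1(0,π)}^2 = 96 + 55*π

u'(x) = 9*sin(3*x) + 4*cos(2*x).
Expand u² and (u')² and integrate term by term on (0, π), using: for integers n ≥ 1, ∫_0^π sin²(nx) dx = ∫_0^π cos²(nx) dx = π/2; for n ≠ n', ∫_0^π sin(nx)sin(n'x) dx = ∫_0^π cos(nx)cos(n'x) dx = 0; and by product-to-sum, ∫_0^π sin(nx)cos(n'x) dx = ½∫_0^π [sin((n+n')x) + sin((n−n')x)] dx, which is 0 when n+n' is even and 2n/(n²−n'²) when n+n' is odd (it need not vanish on (0, π)).
  u² squared terms: (-3)²·∫cos(3x)² dx = 9·π/2 = 9*π/2;  (2)²·∫sin(2x)² dx = 4·π/2 = 2*π.
  u² cross terms: 2·(-3)·(2)·∫cos(3x)·sin(2x) dx = -12·(-4/5) = 48/5.
  So ∫_0^π u² dx = 9*π/2 + 2*π + 48/5 = 48/5 + 13*π/2.
  (u')² squared terms: (4)²·∫cos(2x)² dx = 16·π/2 = 8*π;  (9)²·∫sin(3x)² dx = 81·π/2 = 81*π/2.
  (u')² cross terms: 2·(4)·(9)·∫cos(2x)·sin(3x) dx = 72·(6/5) = 432/5.
  So ∫_0^π (u')² dx = 8*π + 81*π/2 + 432/5 = 432/5 + 97*π/2.
||u||_{H^1}^2 = (48/5 + 13*π/2) + (432/5 + 97*π/2) = 96 + 55*π.


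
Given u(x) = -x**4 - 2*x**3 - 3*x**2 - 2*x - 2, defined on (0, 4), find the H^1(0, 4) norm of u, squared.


||u||_{H^1}^2 = 12396256/63

The H^1 norm (squared) on an interval (0, L) is
  ||u||_{H^1}^2 = ∫_0^L u(x)^2 dx + ∫_0^L u'(x)^2 dx.
Compute u'(x) = -4*x**3 - 6*x**2 - 6*x - 2.
Then u(x)^2 = x**8 + 4*x**7 + 10*x**6 + 16*x**5 + 21*x**4 + 20*x**3 + 16*x**2 + 8*x + 4 and u'(x)^2 = 16*x**6 + 48*x**5 + 84*x**4 + 88*x**3 + 60*x**2 + 24*x + 4.
Integrate each monomial from 0 to 4 using ∫_0^4 c·x^n dx = c·4^(n+1)/(n+1):
  ∫_0^4 u(x)^2 dx = ∫_0^4 (x^8 + 4*x^7 + 10*x^6 + 16*x^5 + 21*x^4 + 20*x^3 + 16*x^2 + 8*x + 4) dx. Term by term:
    ∫_0^4 x^8 dx = 262144/9;  ∫_0^4 4*x^7 dx = 32768;  ∫_0^4 10*x^6 dx = 163840/7;
    ∫_0^4 16*x^5 dx = 32768/3;  ∫_0^4 21*x^4 dx = 21504/5;  ∫_0^4 20*x^3 dx = 1280;
    ∫_0^4 16*x^2 dx = 1024/3;  ∫_0^4 8*x dx = 64;  ∫_0^4 4 dx = 16.
  Sum: 262144/9 + 32768 + 163840/7 + 32768/3 + 21504/5 + 1280 + 1024/3 + 64 + 16 = 32201072/315.
  ∫_0^4 u'(x)^2 dx = ∫_0^4 (16*x^6 + 48*x^5 + 84*x^4 + 88*x^3 + 60*x^2 + 24*x + 4) dx. Term by term:
    ∫_0^4 16*x^6 dx = 262144/7;  ∫_0^4 48*x^5 dx = 32768;  ∫_0^4 84*x^4 dx = 86016/5;
    ∫_0^4 88*x^3 dx = 5632;  ∫_0^4 60*x^2 dx = 1280;  ∫_0^4 24*x dx = 192;
    ∫_0^4 4 dx = 16.
  Sum: 262144/7 + 32768 + 86016/5 + 5632 + 1280 + 192 + 16 = 3308912/35.
Adding: ||u||_{H^1}^2 = 32201072/315 + 3308912/35 = 12396256/63.


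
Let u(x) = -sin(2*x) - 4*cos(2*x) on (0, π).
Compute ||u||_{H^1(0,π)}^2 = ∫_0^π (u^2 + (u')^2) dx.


||u||_{H^1(0,π)}^2 = 85*π/2

u'(x) = 8*sin(2*x) - 2*cos(2*x).
Expand u² and (u')² and integrate term by term on (0, π), using: for integers n ≥ 1, ∫_0^π sin²(nx) dx = ∫_0^π cos²(nx) dx = π/2; for n ≠ n', ∫_0^π sin(nx)sin(n'x) dx = ∫_0^π cos(nx)cos(n'x) dx = 0; and by product-to-sum, ∫_0^π sin(nx)cos(n'x) dx = ½∫_0^π [sin((n+n')x) + sin((n−n')x)] dx, which is 0 when n+n' is even and 2n/(n²−n'²) when n+n' is odd (it need not vanish on (0, π)).
  u² squared terms: (-1)²·∫sin(2x)² dx = 1·π/2 = π/2;  (-4)²·∫cos(2x)² dx = 16·π/2 = 8*π.
  u² cross terms: 2·(-1)·(-4)·∫sin(2x)·cos(2x) dx = 8·(0) = 0.
  So ∫_0^π u² dx = π/2 + 8*π + 0 = 17*π/2.
  (u')² squared terms: (-2)²·∫cos(2x)² dx = 4·π/2 = 2*π;  (8)²·∫sin(2x)² dx = 64·π/2 = 32*π.
  (u')² cross terms: 2·(-2)·(8)·∫cos(2x)·sin(2x) dx = -32·(0) = 0.
  So ∫_0^π (u')² dx = 2*π + 32*π + 0 = 34*π.
||u||_{H^1}^2 = (17*π/2) + (34*π) = 85*π/2.


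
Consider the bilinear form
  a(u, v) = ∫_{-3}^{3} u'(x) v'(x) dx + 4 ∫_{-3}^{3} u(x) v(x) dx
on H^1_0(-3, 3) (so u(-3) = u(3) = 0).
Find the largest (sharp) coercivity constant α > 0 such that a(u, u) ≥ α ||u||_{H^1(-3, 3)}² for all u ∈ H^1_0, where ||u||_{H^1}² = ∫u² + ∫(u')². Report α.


α = 1

Coercivity of a(·,·) on H^1_0(-3, 3) means a(u, u) ≥ α ||u||_{H^1}² for every u ∈ H^1_0.
The interval has length L = 6, and Poincaré/coercivity depend only on L. Here a(u, u) = ∫(u')² + (4)·∫u².
Here c = 4 ≥ 1, so a(u,u) = ∫(u')² + c∫u² ≥ ∫(u')² + ∫u² = ||u||_{H^1}², i.e. α = 1 works. No larger α is possible: a(u,u) ≥ α||u||_{H^1}² means (1−α)∫(u')² ≥ (α−c)∫u², and for the modes u_n = sin(nπ(x−x₀)/L) (x₀ the left endpoint) one has ∫u_n²/∫(u_n')² = (L/(nπ))² → 0, so a(u_n,u_n)/||u_n||_{H^1}² → 1. Hence the optimal constant is α = 1.
Therefore α = 1.


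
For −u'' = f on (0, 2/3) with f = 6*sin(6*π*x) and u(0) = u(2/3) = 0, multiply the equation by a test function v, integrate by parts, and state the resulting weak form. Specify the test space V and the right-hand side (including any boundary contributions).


V = H^1_0(0, 2/3) (so v(0) = v(2/3) = 0); weak form: ∫_0^2/3 u'v' dx = ∫_0^2/3 (6*sin(6*π*x)) v dx for all v ∈ V.

Multiply both sides by a test function v and integrate from 0 to 2/3:
  ∫_0^2/3 −u''(x) v(x) dx = ∫_0^2/3 f(x) v(x) dx.
Integrate the LHS by parts once:
  ∫_0^2/3 −u'' v dx = −[u'(x) v(x)]_0^2/3 + ∫_0^2/3 u'(x) v'(x) dx.
Thus ∫_0^2/3 u'(x) v'(x) dx = ∫_0^2/3 f(x) v(x) dx + [u'(x) v(x)]_0^2/3.
Choose V so that boundary terms are either known or forced to vanish.
u is Dirichlet: u(0) = u(2/3) = 0. Let V = H^1_0(0, 2/3); then v(0) = v(2/3) = 0, and [u' v]_0^2/3 = 0.
Weak formulation: find u (satisfying any essential BC) such that ∫_0^2/3 u'(x) v'(x) dx = ∫_0^2/3 f v dx for all v ∈ V.
Substituting f(x) = 6*sin(6*π*x), the right-hand side is ∫_0^2/3 (6*sin(6*π*x)) v dx.


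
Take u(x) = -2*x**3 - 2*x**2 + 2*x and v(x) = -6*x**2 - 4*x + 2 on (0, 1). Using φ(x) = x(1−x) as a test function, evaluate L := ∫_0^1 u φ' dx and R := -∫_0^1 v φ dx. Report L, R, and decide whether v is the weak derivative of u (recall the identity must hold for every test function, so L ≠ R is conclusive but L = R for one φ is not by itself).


LHS = 3/10, RHS = 3/10. Yes, v = u' weakly.

u(x) = -2*x**3 - 2*x**2 + 2*x, classical derivative u'(x) = -6*x**2 - 4*x + 2.
φ(x) = x(1−x), so φ'(x) = 1 - 2*x.
Note φ(0) = φ(1) = 0, so the boundary term u·φ vanishes.
LHS = ∫_0^1 u(x) φ'(x) dx = ∫_0^1 (4*x^4 + 2*x^3 - 6*x^2 + 2*x) dx. Term by term:
  ∫_0^1 4*x^4 dx = 4/5;  ∫_0^1 2*x^3 dx = 1/2;  ∫_0^1 -6*x^2 dx = -2;
  ∫_0^1 2*x dx = 1.
Sum: 4/5 + 1/2 − 2 + 1 = 3/10.
So LHS = 3/10.
∫_0^1 v(x) φ(x) dx = ∫_0^1 (6*x^4 - 2*x^3 - 6*x^2 + 2*x) dx. Term by term:
  ∫_0^1 6*x^4 dx = 6/5;  ∫_0^1 -2*x^3 dx = -1/2;  ∫_0^1 -6*x^2 dx = -2;
  ∫_0^1 2*x dx = 1.
Sum: 6/5 − 1/2 − 2 + 1 = -3/10.
So RHS = -∫_0^1 v(x) φ(x) dx = 3/10.
LHS = RHS, so the identity holds for this test φ.
Moreover u is smooth here and v(x) = u'(x) = -6*x**2 - 4*x + 2 pointwise, so the identity holds for every test function. Hence v is the weak derivative of u.


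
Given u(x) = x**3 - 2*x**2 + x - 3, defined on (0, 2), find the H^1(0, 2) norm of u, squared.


||u||_{H^1}^2 = 440/21

The H^1 norm (squared) on an interval (0, L) is
  ||u||_{H^1}^2 = ∫_0^L u(x)^2 dx + ∫_0^L u'(x)^2 dx.
Compute u'(x) = 3*x**2 - 4*x + 1.
Then u(x)^2 = x**6 - 4*x**5 + 6*x**4 - 10*x**3 + 13*x**2 - 6*x + 9 and u'(x)^2 = 9*x**4 - 24*x**3 + 22*x**2 - 8*x + 1.
Integrate each monomial from 0 to 2 using ∫_0^2 c·x^n dx = c·2^(n+1)/(n+1):
  ∫_0^2 u(x)^2 dx = ∫_0^2 (x^6 - 4*x^5 + 6*x^4 - 10*x^3 + 13*x^2 - 6*x + 9) dx. Term by term:
    ∫_0^2 x^6 dx = 128/7;  ∫_0^2 -4*x^5 dx = -128/3;  ∫_0^2 6*x^4 dx = 192/5;
    ∫_0^2 -10*x^3 dx = -40;  ∫_0^2 13*x^2 dx = 104/3;  ∫_0^2 -6*x dx = -12;
    ∫_0^2 9 dx = 18.
  Sum: 128/7 − 128/3 + 192/5 − 40 + 104/3 − 12 + 18 = 514/35.
  ∫_0^2 u'(x)^2 dx = ∫_0^2 (9*x^4 - 24*x^3 + 22*x^2 - 8*x + 1) dx. Term by term:
    ∫_0^2 9*x^4 dx = 288/5;  ∫_0^2 -24*x^3 dx = -96;  ∫_0^2 22*x^2 dx = 176/3;
    ∫_0^2 -8*x dx = -16;  ∫_0^2 1 dx = 2.
  Sum: 288/5 − 96 + 176/3 − 16 + 2 = 94/15.
Adding: ||u||_{H^1}^2 = 514/35 + 94/15 = 440/21.


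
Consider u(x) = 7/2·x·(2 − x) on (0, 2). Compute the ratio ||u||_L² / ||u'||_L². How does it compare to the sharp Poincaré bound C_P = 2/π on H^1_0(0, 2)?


||u||_L² / ||u'||_L² = sqrt(10)/5 < C_P = 2/π.

u(x) = 7/2·x·(2 − x), so u'(x) = 7 - 7*x.
u(x) = 7/2·x·(2 − x) vanishes at x = 0 and x = 2, so u ∈ H^1_0(0, 2). Differentiate via the product rule and integrate the resulting polynomials term by term.
  ∫_0^2 u² dx = ∫_0^2 (49*x^4/4 - 49*x^3 + 49*x^2) dx. Term by term:
    ∫_0^2 49*x^4/4 dx = 392/5;  ∫_0^2 -49*x^3 dx = -196;  ∫_0^2 49*x^2 dx = 392/3.
  Sum: 392/5 − 196 + 392/3 = 196/15.
  ∫_0^2 (u')² dx = ∫_0^2 (49*x^2 - 98*x + 49) dx. Term by term:
    ∫_0^2 49*x^2 dx = 392/3;  ∫_0^2 -98*x dx = -196;  ∫_0^2 49 dx = 98.
  Sum: 392/3 − 196 + 98 = 98/3.
∫_0^2 u² dx = 196/15, so ||u||_L² = 14*sqrt(15)/15.
∫_0^2 (u')² dx = 98/3, so ||u'||_L² = 7*sqrt(6)/3.
Ratio ||u||_L² / ||u'||_L² = sqrt(10)/5.
Sharp Poincaré constant on H^1_0(0, 2) is C_P = L/π = 2/π, achieved by sin(π/2·x).
A polynomial bump cannot attain the sharp Poincaré constant (only the first sine eigenfunction does), so the ratio is strictly less than C_P, consistent with ||u||_L² ≤ C_P ||u'||_L².


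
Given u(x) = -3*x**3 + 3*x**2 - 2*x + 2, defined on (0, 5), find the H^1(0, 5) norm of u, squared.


||u||_{H^1}^2 = 2100065/21

The H^1 norm (squared) on an interval (0, L) is
  ||u||_{H^1}^2 = ∫_0^L u(x)^2 dx + ∫_0^L u'(x)^2 dx.
Compute u'(x) = -9*x**2 + 6*x - 2.
Then u(x)^2 = 9*x**6 - 18*x**5 + 21*x**4 - 24*x**3 + 16*x**2 - 8*x + 4 and u'(x)^2 = 81*x**4 - 108*x**3 + 72*x**2 - 24*x + 4.
Integrate each monomial from 0 to 5 using ∫_0^5 c·x^n dx = c·5^(n+1)/(n+1):
  ∫_0^5 u(x)^2 dx = ∫_0^5 (9*x^6 - 18*x^5 + 21*x^4 - 24*x^3 + 16*x^2 - 8*x + 4) dx. Term by term:
    ∫_0^5 9*x^6 dx = 703125/7;  ∫_0^5 -18*x^5 dx = -46875;  ∫_0^5 21*x^4 dx = 13125;
    ∫_0^5 -24*x^3 dx = -3750;  ∫_0^5 16*x^2 dx = 2000/3;  ∫_0^5 -8*x dx = -100;
    ∫_0^5 4 dx = 20.
  Sum: 703125/7 − 46875 + 13125 − 3750 + 2000/3 − 100 + 20 = 1334195/21.
  ∫_0^5 u'(x)^2 dx = ∫_0^5 (81*x^4 - 108*x^3 + 72*x^2 - 24*x + 4) dx. Term by term:
    ∫_0^5 81*x^4 dx = 50625;  ∫_0^5 -108*x^3 dx = -16875;  ∫_0^5 72*x^2 dx = 3000;
    ∫_0^5 -24*x dx = -300;  ∫_0^5 4 dx = 20.
  Sum: 50625 − 16875 + 3000 − 300 + 20 = 36470.
Adding: ||u||_{H^1}^2 = 1334195/21 + 36470 = 2100065/21.


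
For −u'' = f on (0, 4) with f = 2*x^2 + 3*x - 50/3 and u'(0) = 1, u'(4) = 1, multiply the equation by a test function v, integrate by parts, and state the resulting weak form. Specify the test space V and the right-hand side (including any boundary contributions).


V = H^1(0, 4) (v unrestricted at boundary; u is determined up to an additive constant); weak form: ∫_0^4 u'v' dx = ∫_0^4 (2*x^2 + 3*x - 50/3) v dx + v(4) − v(0) for all v ∈ V.

Multiply both sides by a test function v and integrate from 0 to 4:
  ∫_0^4 −u''(x) v(x) dx = ∫_0^4 f(x) v(x) dx.
Integrate the LHS by parts once:
  ∫_0^4 −u'' v dx = −[u'(x) v(x)]_0^4 + ∫_0^4 u'(x) v'(x) dx.
Thus ∫_0^4 u'(x) v'(x) dx = ∫_0^4 f(x) v(x) dx + [u'(x) v(x)]_0^4.
Choose V so that boundary terms are either known or forced to vanish.
u has inhomogeneous Neumann u'(0) = 1, u'(4) = 1. [u' v]_0^4 = (1)·v(4) − (1)·v(0) = v(4) − v(0). Take V = H^1(0, 4); boundary term becomes part of RHS.
Weak formulation: find u (satisfying any essential BC) such that ∫_0^4 u'(x) v'(x) dx = ∫_0^4 f v dx + v(4) − v(0) for all v ∈ V (Neumann data are natural BCs: they enter the RHS as boundary terms).
Substituting f(x) = 2*x^2 + 3*x - 50/3, the right-hand side is ∫_0^4 (2*x^2 + 3*x - 50/3) v dx + v(4) − v(0).
Compatibility check (pure Neumann): taking v ≡ 1 ∈ V gives 0 = ∫_0^4 f dx + (1) − (1), i.e. ∫_0^4 f dx must equal u'(0) − u'(4) = 0. Indeed ∫_0^4 (2*x^2 + 3*x - 50/3) dx = 0, so the data are compatible. The solution is then unique only up to an additive constant (fix it e.g. by requiring ∫_0^4 u dx = 0).


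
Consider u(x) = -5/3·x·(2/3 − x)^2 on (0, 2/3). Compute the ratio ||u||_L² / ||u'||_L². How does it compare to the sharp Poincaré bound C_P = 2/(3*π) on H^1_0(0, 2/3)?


||u||_L² / ||u'||_L² = sqrt(14)/21 < C_P = 2/(3*π).

u(x) = -5/3·x·(2/3 − x)^2, so u'(x) = -5*x^2 + 40*x/9 - 20/27.
u(x) = -5/3·x·(2/3 − x)^2 vanishes at x = 0 and x = 2/3, so u ∈ H^1_0(0, 2/3). Differentiate via the product rule and integrate the resulting polynomials term by term.
  ∫_0^2/3 u² dx = ∫_0^2/3 (25*x^6/9 - 200*x^5/27 + 200*x^4/27 - 800*x^3/243 + 400*x^2/729) dx. Term by term:
    ∫_0^2/3 25*x^6/9 dx = 3200/137781;  ∫_0^2/3 -200*x^5/27 dx = -6400/59049;  ∫_0^2/3 200*x^4/27 dx = 1280/6561;
    ∫_0^2/3 -800*x^3/243 dx = -3200/19683;  ∫_0^2/3 400*x^2/729 dx = 3200/59049.
  Sum: 3200/137781 − 6400/59049 + 1280/6561 − 3200/19683 + 3200/59049 = 640/413343.
  ∫_0^2/3 (u')² dx = ∫_0^2/3 (25*x^4 - 400*x^3/9 + 2200*x^2/81 - 1600*x/243 + 400/729) dx. Term by term:
    ∫_0^2/3 25*x^4 dx = 160/243;  ∫_0^2/3 -400*x^3/9 dx = -1600/729;  ∫_0^2/3 2200*x^2/81 dx = 17600/6561;
    ∫_0^2/3 -1600*x/243 dx = -3200/2187;  ∫_0^2/3 400/729 dx = 800/2187.
  Sum: 160/243 − 1600/729 + 17600/6561 − 3200/2187 + 800/2187 = 320/6561.
∫_0^2/3 u² dx = 640/413343, so ||u||_L² = 8*sqrt(70)/1701.
∫_0^2/3 (u')² dx = 320/6561, so ||u'||_L² = 8*sqrt(5)/81.
Ratio ||u||_L² / ||u'||_L² = sqrt(14)/21.
Sharp Poincaré constant on H^1_0(0, 2/3) is C_P = L/π = 2/(3*π), achieved by sin(3*π/2·x).
A polynomial bump cannot attain the sharp Poincaré constant (only the first sine eigenfunction does), so the ratio is strictly less than C_P, consistent with ||u||_L² ≤ C_P ||u'||_L².


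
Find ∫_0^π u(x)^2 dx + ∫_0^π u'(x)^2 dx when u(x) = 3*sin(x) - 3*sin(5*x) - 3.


||u||_{H^1(0,π)}^2 = -144/5 + 135*π

u'(x) = 3*cos(x) - 15*cos(5*x).
Expand u² and (u')² and integrate term by term on (0, π), using: for integers n ≥ 1, ∫_0^π sin²(nx) dx = ∫_0^π cos²(nx) dx = π/2; for n ≠ n', ∫_0^π sin(nx)sin(n'x) dx = ∫_0^π cos(nx)cos(n'x) dx = 0; and by product-to-sum, ∫_0^π sin(nx)cos(n'x) dx = ½∫_0^π [sin((n+n')x) + sin((n−n')x)] dx, which is 0 when n+n' is even and 2n/(n²−n'²) when n+n' is odd (it need not vanish on (0, π)). For the constant mode: ∫_0^π 1 dx = π, ∫_0^π cos(nx) dx = 0, ∫_0^π sin(nx) dx = (1−(−1)^n)/n.
  u² squared terms: (-3)²·∫1 dx = 9·π = 9*π;  (-3)²·∫sin(5x)² dx = 9·π/2 = 9*π/2;  (3)²·∫sin(x)² dx = 9·π/2 = 9*π/2.
  u² cross terms: 2·(-3)·(-3)·∫1·sin(5x) dx = 18·(2/5) = 36/5;  2·(-3)·(3)·∫1·sin(x) dx = -18·(2) = -36;  2·(-3)·(3)·∫sin(5x)·sin(x) dx = -18·(0) = 0.
  So ∫_0^π u² dx = 9*π + 9*π/2 + 9*π/2 + 36/5 − 36 + 0 = -144/5 + 18*π.
  (u')² squared terms: (-15)²·∫cos(5x)² dx = 225·π/2 = 225*π/2;  (3)²·∫cos(x)² dx = 9·π/2 = 9*π/2.
  (u')² cross terms: 2·(-15)·(3)·∫cos(5x)·cos(x) dx = -90·(0) = 0.
  So ∫_0^π (u')² dx = 225*π/2 + 9*π/2 + 0 = 117*π.
||u||_{H^1}^2 = (-144/5 + 18*π) + (117*π) = -144/5 + 135*π.


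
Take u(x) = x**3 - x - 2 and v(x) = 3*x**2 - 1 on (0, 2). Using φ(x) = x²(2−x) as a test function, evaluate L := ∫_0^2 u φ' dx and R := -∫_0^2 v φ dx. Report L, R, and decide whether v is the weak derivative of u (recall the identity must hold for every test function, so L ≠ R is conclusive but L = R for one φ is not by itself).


LHS = -76/15, RHS = -76/15. Yes, v = u' weakly.

u(x) = x**3 - x - 2, classical derivative u'(x) = 3*x**2 - 1.
φ(x) = x²(2−x), so φ'(x) = x*(4 - 3*x).
Note φ(0) = φ(2) = 0, so the boundary term u·φ vanishes.
LHS = ∫_0^2 u(x) φ'(x) dx = ∫_0^2 (-3*x^5 + 4*x^4 + 3*x^3 + 2*x^2 - 8*x) dx. Term by term:
  ∫_0^2 -3*x^5 dx = -32;  ∫_0^2 4*x^4 dx = 128/5;  ∫_0^2 3*x^3 dx = 12;
  ∫_0^2 2*x^2 dx = 16/3;  ∫_0^2 -8*x dx = -16.
Sum: -32 + 128/5 + 12 + 16/3 − 16 = -76/15.
So LHS = -76/15.
∫_0^2 v(x) φ(x) dx = ∫_0^2 (-3*x^5 + 6*x^4 + x^3 - 2*x^2) dx. Term by term:
  ∫_0^2 -3*x^5 dx = -32;  ∫_0^2 6*x^4 dx = 192/5;  ∫_0^2 x^3 dx = 4;
  ∫_0^2 -2*x^2 dx = -16/3.
Sum: -32 + 192/5 + 4 − 16/3 = 76/15.
So RHS = -∫_0^2 v(x) φ(x) dx = -76/15.
LHS = RHS, so the identity holds for this test φ.
Moreover u is smooth here and v(x) = u'(x) = 3*x**2 - 1 pointwise, so the identity holds for every test function. Hence v is the weak derivative of u.


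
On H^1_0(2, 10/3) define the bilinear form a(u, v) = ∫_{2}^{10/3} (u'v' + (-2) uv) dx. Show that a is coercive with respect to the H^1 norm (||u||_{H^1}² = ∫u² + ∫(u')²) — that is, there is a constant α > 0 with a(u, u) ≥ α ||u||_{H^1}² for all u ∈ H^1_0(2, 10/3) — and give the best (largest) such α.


α = (-32 + 9*π^2)/(16 + 9*π^2)

Coercivity of a(·,·) on H^1_0(2, 10/3) means a(u, u) ≥ α ||u||_{H^1}² for every u ∈ H^1_0.
The interval has length L = 4/3, and Poincaré/coercivity depend only on L. Here a(u, u) = ∫(u')² + (-2)·∫u².
Here c = -2 < 0 with |c| < (π/L)² = 9*π^2/16, so coercivity still holds. The condition a(u,u) ≥ α||u||_{H^1}² reads (1−α)∫(u')² ≥ (α−c)∫u². Any admissible α is ≤ 1 (rapidly oscillating u have ∫u²/∫(u')² → 0), and α = 1 would force 0 ≥ (1−c)∫u², impossible since c < 1; so 1−α > 0. By the sharp Poincaré inequality on H^1_0 of an interval of length L, ∫(u')² ≥ (π/L)²∫u² with equality for the first sine mode sin(π(x−x₀)/L) (x₀ the left endpoint), so the inequality holds for all u iff (1−α)(π/L)² ≥ α − c, i.e. α ≤ ((π/L)² + c)/((π/L)² + 1) = (1 + c(L/π)²)/(1 + (L/π)²). (Direct route, valid since c ≤ 0: Poincaré gives c∫u² ≥ c(L/π)²∫(u')², so a(u,u) ≥ (1 + c(L/π)²)∫(u')², while ||u||_{H^1}² ≤ (1 + (L/π)²)∫(u')²; dividing yields the same α.) With (π/L)² = 9*π^2/16 and c = -2, the largest admissible constant is α = ((π/L)² + c)/((π/L)² + 1).
Simplifying, α = (-32 + 9*π^2)/(16 + 9*π^2).


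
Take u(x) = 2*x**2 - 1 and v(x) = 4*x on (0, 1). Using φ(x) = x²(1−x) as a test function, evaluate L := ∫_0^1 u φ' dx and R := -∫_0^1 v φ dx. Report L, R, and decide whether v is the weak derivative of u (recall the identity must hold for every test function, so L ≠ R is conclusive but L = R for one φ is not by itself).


LHS = -1/5, RHS = -1/5. Yes, v = u' weakly.

u(x) = 2*x**2 - 1, classical derivative u'(x) = 4*x.
φ(x) = x²(1−x), so φ'(x) = x*(2 - 3*x).
Note φ(0) = φ(1) = 0, so the boundary term u·φ vanishes.
LHS = ∫_0^1 u(x) φ'(x) dx = ∫_0^1 (-6*x^4 + 4*x^3 + 3*x^2 - 2*x) dx. Term by term:
  ∫_0^1 -6*x^4 dx = -6/5;  ∫_0^1 4*x^3 dx = 1;  ∫_0^1 3*x^2 dx = 1;
  ∫_0^1 -2*x dx = -1.
Sum: -6/5 + 1 + 1 − 1 = -1/5.
So LHS = -1/5.
∫_0^1 v(x) φ(x) dx = ∫_0^1 (-4*x^4 + 4*x^3) dx. Term by term:
  ∫_0^1 -4*x^4 dx = -4/5;  ∫_0^1 4*x^3 dx = 1.
Sum: -4/5 + 1 = 1/5.
So RHS = -∫_0^1 v(x) φ(x) dx = -1/5.
LHS = RHS, so the identity holds for this test φ.
Moreover u is smooth here and v(x) = u'(x) = 4*x pointwise, so the identity holds for every test function. Hence v is the weak derivative of u.


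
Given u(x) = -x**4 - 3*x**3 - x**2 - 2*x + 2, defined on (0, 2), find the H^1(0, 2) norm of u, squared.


||u||_{H^1}^2 = 817216/315

The H^1 norm (squared) on an interval (0, L) is
  ||u||_{H^1}^2 = ∫_0^L u(x)^2 dx + ∫_0^L u'(x)^2 dx.
Compute u'(x) = -4*x**3 - 9*x**2 - 2*x - 2.
Then u(x)^2 = x**8 + 6*x**7 + 11*x**6 + 10*x**5 + 9*x**4 - 8*x**3 - 8*x + 4 and u'(x)^2 = 16*x**6 + 72*x**5 + 97*x**4 + 52*x**3 + 40*x**2 + 8*x + 4.
Integrate each monomial from 0 to 2 using ∫_0^2 c·x^n dx = c·2^(n+1)/(n+1):
  ∫_0^2 u(x)^2 dx = ∫_0^2 (x^8 + 6*x^7 + 11*x^6 + 10*x^5 + 9*x^4 - 8*x^3 - 8*x + 4) dx. Term by term:
    ∫_0^2 x^8 dx = 512/9;  ∫_0^2 6*x^7 dx = 192;  ∫_0^2 11*x^6 dx = 1408/7;
    ∫_0^2 10*x^5 dx = 320/3;  ∫_0^2 9*x^4 dx = 288/5;  ∫_0^2 -8*x^3 dx = -32;
    ∫_0^2 -8*x dx = -16;  ∫_0^2 4 dx = 8.
  Sum: 512/9 + 192 + 1408/7 + 320/3 + 288/5 − 32 − 16 + 8 = 180904/315.
  ∫_0^2 u'(x)^2 dx = ∫_0^2 (16*x^6 + 72*x^5 + 97*x^4 + 52*x^3 + 40*x^2 + 8*x + 4) dx. Term by term:
    ∫_0^2 16*x^6 dx = 2048/7;  ∫_0^2 72*x^5 dx = 768;  ∫_0^2 97*x^4 dx = 3104/5;
    ∫_0^2 52*x^3 dx = 208;  ∫_0^2 40*x^2 dx = 320/3;  ∫_0^2 8*x dx = 16;
    ∫_0^2 4 dx = 8.
  Sum: 2048/7 + 768 + 3104/5 + 208 + 320/3 + 16 + 8 = 212104/105.
Adding: ||u||_{H^1}^2 = 180904/315 + 212104/105 = 817216/315.


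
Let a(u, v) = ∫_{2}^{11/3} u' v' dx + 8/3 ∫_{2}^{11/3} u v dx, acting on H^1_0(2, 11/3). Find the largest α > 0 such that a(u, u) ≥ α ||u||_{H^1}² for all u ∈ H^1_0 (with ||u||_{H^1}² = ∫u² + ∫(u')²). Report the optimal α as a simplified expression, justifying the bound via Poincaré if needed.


α = 1

Coercivity of a(·,·) on H^1_0(2, 11/3) means a(u, u) ≥ α ||u||_{H^1}² for every u ∈ H^1_0.
The interval has length L = 5/3, and Poincaré/coercivity depend only on L. Here a(u, u) = ∫(u')² + (8/3)·∫u².
Here c = 8/3 ≥ 1, so a(u,u) = ∫(u')² + c∫u² ≥ ∫(u')² + ∫u² = ||u||_{H^1}², i.e. α = 1 works. No larger α is possible: a(u,u) ≥ α||u||_{H^1}² means (1−α)∫(u')² ≥ (α−c)∫u², and for the modes u_n = sin(nπ(x−x₀)/L) (x₀ the left endpoint) one has ∫u_n²/∫(u_n')² = (L/(nπ))² → 0, so a(u_n,u_n)/||u_n||_{H^1}² → 1. Hence the optimal constant is α = 1.
Therefore α = 1.


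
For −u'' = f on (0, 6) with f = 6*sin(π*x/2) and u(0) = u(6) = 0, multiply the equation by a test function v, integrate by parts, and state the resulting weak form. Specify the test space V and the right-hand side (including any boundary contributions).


V = H^1_0(0, 6) (so v(0) = v(6) = 0); weak form: ∫_0^6 u'v' dx = ∫_0^6 (6*sin(π*x/2)) v dx for all v ∈ V.

Multiply both sides by a test function v and integrate from 0 to 6:
  ∫_0^6 −u''(x) v(x) dx = ∫_0^6 f(x) v(x) dx.
Integrate the LHS by parts once:
  ∫_0^6 −u'' v dx = −[u'(x) v(x)]_0^6 + ∫_0^6 u'(x) v'(x) dx.
Thus ∫_0^6 u'(x) v'(x) dx = ∫_0^6 f(x) v(x) dx + [u'(x) v(x)]_0^6.
Choose V so that boundary terms are either known or forced to vanish.
u is Dirichlet: u(0) = u(6) = 0. Let V = H^1_0(0, 6); then v(0) = v(6) = 0, and [u' v]_0^6 = 0.
Weak formulation: find u (satisfying any essential BC) such that ∫_0^6 u'(x) v'(x) dx = ∫_0^6 f v dx for all v ∈ V.
Substituting f(x) = 6*sin(π*x/2), the right-hand side is ∫_0^6 (6*sin(π*x/2)) v dx.


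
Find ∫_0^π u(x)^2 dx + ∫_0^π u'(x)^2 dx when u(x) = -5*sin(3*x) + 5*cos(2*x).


||u||_{H^1(0,π)}^2 = -300 + 375*π/2

u'(x) = -10*sin(2*x) - 15*cos(3*x).
Expand u² and (u')² and integrate term by term on (0, π), using: for integers n ≥ 1, ∫_0^π sin²(nx) dx = ∫_0^π cos²(nx) dx = π/2; for n ≠ n', ∫_0^π sin(nx)sin(n'x) dx = ∫_0^π cos(nx)cos(n'x) dx = 0; and by product-to-sum, ∫_0^π sin(nx)cos(n'x) dx = ½∫_0^π [sin((n+n')x) + sin((n−n')x)] dx, which is 0 when n+n' is even and 2n/(n²−n'²) when n+n' is odd (it need not vanish on (0, π)).
  u² squared terms: (-5)²·∫sin(3x)² dx = 25·π/2 = 25*π/2;  (5)²·∫cos(2x)² dx = 25·π/2 = 25*π/2.
  u² cross terms: 2·(-5)·(5)·∫sin(3x)·cos(2x) dx = -50·(6/5) = -60.
  So ∫_0^π u² dx = 25*π/2 + 25*π/2 − 60 = -60 + 25*π.
  (u')² squared terms: (-15)²·∫cos(3x)² dx = 225·π/2 = 225*π/2;  (-10)²·∫sin(2x)² dx = 100·π/2 = 50*π.
  (u')² cross terms: 2·(-15)·(-10)·∫cos(3x)·sin(2x) dx = 300·(-4/5) = -240.
  So ∫_0^π (u')² dx = 225*π/2 + 50*π − 240 = -240 + 325*π/2.
||u||_{H^1}^2 = (-60 + 25*π) + (-240 + 325*π/2) = -300 + 375*π/2.


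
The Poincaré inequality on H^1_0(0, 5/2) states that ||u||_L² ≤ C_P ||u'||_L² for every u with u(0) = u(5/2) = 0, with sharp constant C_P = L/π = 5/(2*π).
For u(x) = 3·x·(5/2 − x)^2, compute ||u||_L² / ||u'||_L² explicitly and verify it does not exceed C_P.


||u||_L² / ||u'||_L² = 5*sqrt(14)/28 < C_P = 5/(2*π).

u(x) = 3·x·(5/2 − x)^2, so u'(x) = 9*x^2 - 30*x + 75/4.
u(x) = 3·x·(5/2 − x)^2 vanishes at x = 0 and x = 5/2, so u ∈ H^1_0(0, 5/2). Differentiate via the product rule and integrate the resulting polynomials term by term.
  ∫_0^5/2 u² dx = ∫_0^5/2 (9*x^6 - 90*x^5 + 675*x^4/2 - 1125*x^3/2 + 5625*x^2/16) dx. Term by term:
    ∫_0^5/2 9*x^6 dx = 703125/896;  ∫_0^5/2 -90*x^5 dx = -234375/64;  ∫_0^5/2 675*x^4/2 dx = 421875/64;
    ∫_0^5/2 -1125*x^3/2 dx = -703125/128;  ∫_0^5/2 5625*x^2/16 dx = 234375/128.
  Sum: 703125/896 − 234375/64 + 421875/64 − 703125/128 + 234375/128 = 46875/896.
  ∫_0^5/2 (u')² dx = ∫_0^5/2 (81*x^4 - 540*x^3 + 2475*x^2/2 - 1125*x + 5625/16) dx. Term by term:
    ∫_0^5/2 81*x^4 dx = 50625/32;  ∫_0^5/2 -540*x^3 dx = -84375/16;  ∫_0^5/2 2475*x^2/2 dx = 103125/16;
    ∫_0^5/2 -1125*x dx = -28125/8;  ∫_0^5/2 5625/16 dx = 28125/32.
  Sum: 50625/32 − 84375/16 + 103125/16 − 28125/8 + 28125/32 = 1875/16.
∫_0^5/2 u² dx = 46875/896, so ||u||_L² = 125*sqrt(42)/112.
∫_0^5/2 (u')² dx = 1875/16, so ||u'||_L² = 25*sqrt(3)/4.
Ratio ||u||_L² / ||u'||_L² = 5*sqrt(14)/28.
Sharp Poincaré constant on H^1_0(0, 5/2) is C_P = L/π = 5/(2*π), achieved by sin(2*π/5·x).
A polynomial bump cannot attain the sharp Poincaré constant (only the first sine eigenfunction does), so the ratio is strictly less than C_P, consistent with ||u||_L² ≤ C_P ||u'||_L².


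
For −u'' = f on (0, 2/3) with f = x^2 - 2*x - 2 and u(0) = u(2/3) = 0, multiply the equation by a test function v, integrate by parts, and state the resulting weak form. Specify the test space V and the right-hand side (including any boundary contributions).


V = H^1_0(0, 2/3) (so v(0) = v(2/3) = 0); weak form: ∫_0^2/3 u'v' dx = ∫_0^2/3 (x^2 - 2*x - 2) v dx for all v ∈ V.

Multiply both sides by a test function v and integrate from 0 to 2/3:
  ∫_0^2/3 −u''(x) v(x) dx = ∫_0^2/3 f(x) v(x) dx.
Integrate the LHS by parts once:
  ∫_0^2/3 −u'' v dx = −[u'(x) v(x)]_0^2/3 + ∫_0^2/3 u'(x) v'(x) dx.
Thus ∫_0^2/3 u'(x) v'(x) dx = ∫_0^2/3 f(x) v(x) dx + [u'(x) v(x)]_0^2/3.
Choose V so that boundary terms are either known or forced to vanish.
u is Dirichlet: u(0) = u(2/3) = 0. Let V = H^1_0(0, 2/3); then v(0) = v(2/3) = 0, and [u' v]_0^2/3 = 0.
Weak formulation: find u (satisfying any essential BC) such that ∫_0^2/3 u'(x) v'(x) dx = ∫_0^2/3 f v dx for all v ∈ V.
Substituting f(x) = x^2 - 2*x - 2, the right-hand side is ∫_0^2/3 (x^2 - 2*x - 2) v dx.


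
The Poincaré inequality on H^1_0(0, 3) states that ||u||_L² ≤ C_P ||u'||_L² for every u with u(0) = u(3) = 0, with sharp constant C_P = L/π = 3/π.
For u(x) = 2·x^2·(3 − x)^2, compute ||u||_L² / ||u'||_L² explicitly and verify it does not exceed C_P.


||u||_L² / ||u'||_L² = sqrt(3)/2 < C_P = 3/π.

u(x) = 2·x^2·(3 − x)^2, so u'(x) = 4*x*(x - 3)*(2*x - 3).
u(x) = 2·x^2·(3 − x)^2 vanishes at x = 0 and x = 3, so u ∈ H^1_0(0, 3). Differentiate via the product rule and integrate the resulting polynomials term by term.
  ∫_0^3 u² dx = ∫_0^3 (4*x^8 - 48*x^7 + 216*x^6 - 432*x^5 + 324*x^4) dx. Term by term:
    ∫_0^3 4*x^8 dx = 8748;  ∫_0^3 -48*x^7 dx = -39366;  ∫_0^3 216*x^6 dx = 472392/7;
    ∫_0^3 -432*x^5 dx = -52488;  ∫_0^3 324*x^4 dx = 78732/5.
  Sum: 8748 − 39366 + 472392/7 − 52488 + 78732/5 = 4374/35.
  ∫_0^3 (u')² dx = ∫_0^3 (64*x^6 - 576*x^5 + 1872*x^4 - 2592*x^3 + 1296*x^2) dx. Term by term:
    ∫_0^3 64*x^6 dx = 139968/7;  ∫_0^3 -576*x^5 dx = -69984;  ∫_0^3 1872*x^4 dx = 454896/5;
    ∫_0^3 -2592*x^3 dx = -52488;  ∫_0^3 1296*x^2 dx = 11664.
  Sum: 139968/7 − 69984 + 454896/5 − 52488 + 11664 = 5832/35.
∫_0^3 u² dx = 4374/35, so ||u||_L² = 27*sqrt(210)/35.
∫_0^3 (u')² dx = 5832/35, so ||u'||_L² = 54*sqrt(70)/35.
Ratio ||u||_L² / ||u'||_L² = sqrt(3)/2.
Sharp Poincaré constant on H^1_0(0, 3) is C_P = L/π = 3/π, achieved by sin(π/3·x).
A polynomial bump cannot attain the sharp Poincaré constant (only the first sine eigenfunction does), so the ratio is strictly less than C_P, consistent with ||u||_L² ≤ C_P ||u'||_L².


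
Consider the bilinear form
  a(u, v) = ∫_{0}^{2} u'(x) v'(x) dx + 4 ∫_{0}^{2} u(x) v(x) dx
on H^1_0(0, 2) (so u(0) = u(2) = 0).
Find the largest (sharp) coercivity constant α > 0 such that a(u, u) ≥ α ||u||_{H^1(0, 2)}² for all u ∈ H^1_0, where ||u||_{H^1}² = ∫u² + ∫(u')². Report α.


α = 1

Coercivity of a(·,·) on H^1_0(0, 2) means a(u, u) ≥ α ||u||_{H^1}² for every u ∈ H^1_0.
The interval has length L = 2, and Poincaré/coercivity depend only on L. Here a(u, u) = ∫(u')² + (4)·∫u².
Here c = 4 ≥ 1, so a(u,u) = ∫(u')² + c∫u² ≥ ∫(u')² + ∫u² = ||u||_{H^1}², i.e. α = 1 works. No larger α is possible: a(u,u) ≥ α||u||_{H^1}² means (1−α)∫(u')² ≥ (α−c)∫u², and for the modes u_n = sin(nπ(x−x₀)/L) (x₀ the left endpoint) one has ∫u_n²/∫(u_n')² = (L/(nπ))² → 0, so a(u_n,u_n)/||u_n||_{H^1}² → 1. Hence the optimal constant is α = 1.
Therefore α = 1.


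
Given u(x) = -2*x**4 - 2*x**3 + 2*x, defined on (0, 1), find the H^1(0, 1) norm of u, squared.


||u||_{H^1}^2 = 6539/315

The H^1 norm (squared) on an interval (0, L) is
  ||u||_{H^1}^2 = ∫_0^L u(x)^2 dx + ∫_0^L u'(x)^2 dx.
Compute u'(x) = -8*x**3 - 6*x**2 + 2.
Then u(x)^2 = 4*x**8 + 8*x**7 + 4*x**6 - 8*x**5 - 8*x**4 + 4*x**2 and u'(x)^2 = 64*x**6 + 96*x**5 + 36*x**4 - 32*x**3 - 24*x**2 + 4.
Integrate each monomial from 0 to 1 using ∫_0^1 c·x^n dx = c·1^(n+1)/(n+1):
  ∫_0^1 u(x)^2 dx = ∫_0^1 (4*x^8 + 8*x^7 + 4*x^6 - 8*x^5 - 8*x^4 + 4*x^2) dx. Term by term:
    ∫_0^1 4*x^8 dx = 4/9;  ∫_0^1 8*x^7 dx = 1;  ∫_0^1 4*x^6 dx = 4/7;
    ∫_0^1 -8*x^5 dx = -4/3;  ∫_0^1 -8*x^4 dx = -8/5;  ∫_0^1 4*x^2 dx = 4/3.
  Sum: 4/9 + 1 + 4/7 − 4/3 − 8/5 + 4/3 = 131/315.
  ∫_0^1 u'(x)^2 dx = ∫_0^1 (64*x^6 + 96*x^5 + 36*x^4 - 32*x^3 - 24*x^2 + 4) dx. Term by term:
    ∫_0^1 64*x^6 dx = 64/7;  ∫_0^1 96*x^5 dx = 16;  ∫_0^1 36*x^4 dx = 36/5;
    ∫_0^1 -32*x^3 dx = -8;  ∫_0^1 -24*x^2 dx = -8;  ∫_0^1 4 dx = 4.
  Sum: 64/7 + 16 + 36/5 − 8 − 8 + 4 = 712/35.
Adding: ||u||_{H^1}^2 = 131/315 + 712/35 = 6539/315.
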